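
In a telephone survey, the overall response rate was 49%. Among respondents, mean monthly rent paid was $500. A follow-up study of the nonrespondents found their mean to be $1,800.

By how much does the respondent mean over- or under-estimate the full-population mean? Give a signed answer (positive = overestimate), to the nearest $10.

Nonresponse fraction = 1 − 0.49 = 0.51.
Bias = (nonresponse fraction) × (respondent mean − nonrespondent mean)
     = 0.51 × (500 − 1800) = 0.51 × -1300 = -663.

-$660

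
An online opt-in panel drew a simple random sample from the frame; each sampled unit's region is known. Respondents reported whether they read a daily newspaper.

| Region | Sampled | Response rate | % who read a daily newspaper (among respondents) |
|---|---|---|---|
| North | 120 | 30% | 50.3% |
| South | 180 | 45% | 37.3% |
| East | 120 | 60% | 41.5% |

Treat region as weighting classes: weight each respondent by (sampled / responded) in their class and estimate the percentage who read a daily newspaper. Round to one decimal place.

42.2%

Each respondent's weight = sampled/responded in their class; summing within a class gives n_sampled, so:
  North: 120 × 50.3 = 6036
  South: 180 × 37.3 = 6714
  East: 120 × 41.5 = 4980
Adjusted estimate = 17,730 / 420 = 42.2143 → 42.2%.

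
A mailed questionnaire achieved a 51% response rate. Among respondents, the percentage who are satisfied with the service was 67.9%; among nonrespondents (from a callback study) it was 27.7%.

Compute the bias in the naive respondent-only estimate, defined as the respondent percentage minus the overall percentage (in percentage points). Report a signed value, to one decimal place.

+19.7 percentage points

Nonresponse fraction = 1 − 0.51 = 0.49.
Bias = (nonresponse fraction) × (respondent percentage − nonrespondent percentage)
     = 0.49 × (67.9 − 27.7) = 0.49 × 40.2 = 19.698.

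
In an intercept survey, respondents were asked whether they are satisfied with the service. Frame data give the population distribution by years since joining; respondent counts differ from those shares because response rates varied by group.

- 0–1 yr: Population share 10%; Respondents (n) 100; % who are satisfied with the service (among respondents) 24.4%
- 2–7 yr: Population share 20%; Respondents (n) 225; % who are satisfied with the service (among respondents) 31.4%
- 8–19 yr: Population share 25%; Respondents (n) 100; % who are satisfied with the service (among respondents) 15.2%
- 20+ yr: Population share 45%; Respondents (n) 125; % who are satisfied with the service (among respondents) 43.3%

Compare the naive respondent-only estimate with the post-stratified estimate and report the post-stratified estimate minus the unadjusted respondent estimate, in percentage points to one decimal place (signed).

Naive respondent-only estimate (weights = respondent counts):
  (100/550)×24.4 + (225/550)×31.4 + (100/550)×15.2 + (125/550)×43.3 = 29.8864%
Post-stratified estimate weights by population shares:
  0.1×24.4 + 0.2×31.4 + 0.25×15.2 + 0.45×43.3 = 32.005%
Difference = 32.005 − 29.8864 = 2.1186 pp.

+2.1 percentage points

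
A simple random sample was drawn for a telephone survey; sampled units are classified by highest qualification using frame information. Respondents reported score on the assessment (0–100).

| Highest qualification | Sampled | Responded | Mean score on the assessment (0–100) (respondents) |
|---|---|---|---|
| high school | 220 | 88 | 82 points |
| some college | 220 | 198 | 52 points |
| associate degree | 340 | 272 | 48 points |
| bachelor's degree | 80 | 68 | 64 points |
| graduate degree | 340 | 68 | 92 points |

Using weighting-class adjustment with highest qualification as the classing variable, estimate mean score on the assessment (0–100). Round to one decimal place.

68.5

Class response rates: high school 88/220 = 40%, some college 198/220 = 90%, associate degree 272/340 = 80%, bachelor's degree 68/80 = 85%, graduate degree 68/340 = 20%.
Inverse-response-rate weighting restores each class to its sampled count, so class totals weight by n_sampled:
  high school: 220 × 82 = 18,040
  some college: 220 × 52 = 11,440
  associate degree: 340 × 48 = 16,320
  bachelor's degree: 80 × 64 = 5120
  graduate degree: 340 × 92 = 31,280
Adjusted estimate = 82,200 / 1,200 = 68.5 → 68.5.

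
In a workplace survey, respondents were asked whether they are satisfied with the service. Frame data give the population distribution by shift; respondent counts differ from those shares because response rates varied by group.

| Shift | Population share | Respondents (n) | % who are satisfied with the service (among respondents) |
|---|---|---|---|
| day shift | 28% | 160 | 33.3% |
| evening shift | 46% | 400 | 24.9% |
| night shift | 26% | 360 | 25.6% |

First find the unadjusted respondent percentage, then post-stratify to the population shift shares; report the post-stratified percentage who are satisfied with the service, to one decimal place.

Naive respondent-only estimate (weights = respondent counts):
  (160/920)×33.3 + (400/920)×24.9 + (360/920)×25.6 = 26.6348%
Post-stratified estimate weights by population shares:
  0.28×33.3 + 0.46×24.9 + 0.26×25.6 = 27.434%

27.4%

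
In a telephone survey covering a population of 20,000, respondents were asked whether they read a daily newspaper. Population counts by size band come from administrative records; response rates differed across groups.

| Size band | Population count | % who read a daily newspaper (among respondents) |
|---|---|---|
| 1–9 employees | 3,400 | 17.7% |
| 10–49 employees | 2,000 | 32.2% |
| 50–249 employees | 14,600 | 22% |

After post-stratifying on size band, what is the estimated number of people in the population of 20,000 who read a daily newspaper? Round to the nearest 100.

Apply each group's respondent rate to its population count:
  1–9 employees: 3,400 × 17.7% = 601.8
  10–49 employees: 2,000 × 32.2% = 644
  50–249 employees: 14,600 × 22% = 3212
Estimated total = 4457.8 → 4,500.

4,500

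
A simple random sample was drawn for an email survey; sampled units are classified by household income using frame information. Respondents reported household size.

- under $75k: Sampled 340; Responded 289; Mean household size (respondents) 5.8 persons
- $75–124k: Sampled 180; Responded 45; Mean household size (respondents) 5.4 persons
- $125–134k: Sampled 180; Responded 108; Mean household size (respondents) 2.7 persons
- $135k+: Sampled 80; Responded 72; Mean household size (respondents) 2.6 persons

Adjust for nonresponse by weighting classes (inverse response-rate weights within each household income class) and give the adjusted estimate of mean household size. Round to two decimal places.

Class response rates: under $75k 289/340 = 85%, $75–124k 45/180 = 25%, $125–134k 108/180 = 60%, $135k+ 72/80 = 90%.
Inverse-response-rate weighting restores each class to its sampled count, so class totals weight by n_sampled:
  under $75k: 340 × 5.8 = 1972
  $75–124k: 180 × 5.4 = 972
  $125–134k: 180 × 2.7 = 486
  $135k+: 80 × 2.6 = 208
Adjusted estimate = 3638 / 780 = 4.6641 → 4.66.

4.66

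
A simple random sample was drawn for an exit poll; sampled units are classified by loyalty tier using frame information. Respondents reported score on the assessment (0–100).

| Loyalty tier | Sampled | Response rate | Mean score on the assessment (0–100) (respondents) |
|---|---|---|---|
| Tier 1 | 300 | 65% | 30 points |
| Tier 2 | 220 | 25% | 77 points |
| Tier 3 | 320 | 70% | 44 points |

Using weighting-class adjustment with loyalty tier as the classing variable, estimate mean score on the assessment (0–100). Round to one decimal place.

47.6

Inverse-response-rate weighting restores each class to its sampled count, so class totals weight by n_sampled:
  Tier 1: 300 × 30 = 9000
  Tier 2: 220 × 77 = 16,940
  Tier 3: 320 × 44 = 14,080
Adjusted estimate = 40,020 / 840 = 47.6429 → 47.6.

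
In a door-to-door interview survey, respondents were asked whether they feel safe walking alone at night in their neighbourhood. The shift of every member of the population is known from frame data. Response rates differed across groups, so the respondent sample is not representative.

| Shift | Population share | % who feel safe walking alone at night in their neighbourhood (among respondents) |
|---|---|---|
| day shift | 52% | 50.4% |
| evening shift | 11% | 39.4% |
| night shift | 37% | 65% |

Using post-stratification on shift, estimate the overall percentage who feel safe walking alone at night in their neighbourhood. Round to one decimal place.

54.6%

Weight each group's respondent value by its population share:
  day shift: 0.52 × 50.4 = 26.208
  evening shift: 0.11 × 39.4 = 4.334
  night shift: 0.37 × 65 = 24.05
Post-stratified estimate = 54.592 → 54.6%.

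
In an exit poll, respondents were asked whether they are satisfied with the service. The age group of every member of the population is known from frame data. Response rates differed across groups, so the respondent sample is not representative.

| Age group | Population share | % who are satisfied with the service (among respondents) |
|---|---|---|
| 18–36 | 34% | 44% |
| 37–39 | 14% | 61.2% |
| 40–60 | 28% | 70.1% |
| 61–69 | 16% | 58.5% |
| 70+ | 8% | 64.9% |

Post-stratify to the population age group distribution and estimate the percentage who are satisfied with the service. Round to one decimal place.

57.7%

Weight each group's respondent value by its population share:
  18–36: 0.34 × 44 = 14.96
  37–39: 0.14 × 61.2 = 8.568
  40–60: 0.28 × 70.1 = 19.628
  61–69: 0.16 × 58.5 = 9.36
  70+: 0.08 × 64.9 = 5.192
Post-stratified estimate = 57.708 → 57.7%.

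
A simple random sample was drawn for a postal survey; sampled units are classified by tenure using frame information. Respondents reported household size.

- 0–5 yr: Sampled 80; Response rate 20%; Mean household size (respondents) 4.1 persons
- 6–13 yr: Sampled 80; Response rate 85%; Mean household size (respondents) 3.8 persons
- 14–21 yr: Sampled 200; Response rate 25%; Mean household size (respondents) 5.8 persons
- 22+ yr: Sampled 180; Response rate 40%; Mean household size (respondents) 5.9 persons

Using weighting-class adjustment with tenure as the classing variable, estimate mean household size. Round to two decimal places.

5.29

Weighting each respondent by the inverse class response rate inflates each class back to its sampled size, so the class weight is n_sampled:
  0–5 yr: 80 × 4.1 = 328
  6–13 yr: 80 × 3.8 = 304
  14–21 yr: 200 × 5.8 = 1160
  22+ yr: 180 × 5.9 = 1062
Adjusted estimate = 2854 / 540 = 5.28519 → 5.29.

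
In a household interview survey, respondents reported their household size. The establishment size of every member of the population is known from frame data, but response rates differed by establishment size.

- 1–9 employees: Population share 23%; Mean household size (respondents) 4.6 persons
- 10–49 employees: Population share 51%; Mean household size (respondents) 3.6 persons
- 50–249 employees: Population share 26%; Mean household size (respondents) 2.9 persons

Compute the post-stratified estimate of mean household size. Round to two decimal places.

Each cell contributes population-share × respondent value:
  1–9 employees: 0.23 × 4.6 = 1.058
  10–49 employees: 0.51 × 3.6 = 1.836
  50–249 employees: 0.26 × 2.9 = 0.754
Post-stratified estimate = 3.648 → 3.65.

3.65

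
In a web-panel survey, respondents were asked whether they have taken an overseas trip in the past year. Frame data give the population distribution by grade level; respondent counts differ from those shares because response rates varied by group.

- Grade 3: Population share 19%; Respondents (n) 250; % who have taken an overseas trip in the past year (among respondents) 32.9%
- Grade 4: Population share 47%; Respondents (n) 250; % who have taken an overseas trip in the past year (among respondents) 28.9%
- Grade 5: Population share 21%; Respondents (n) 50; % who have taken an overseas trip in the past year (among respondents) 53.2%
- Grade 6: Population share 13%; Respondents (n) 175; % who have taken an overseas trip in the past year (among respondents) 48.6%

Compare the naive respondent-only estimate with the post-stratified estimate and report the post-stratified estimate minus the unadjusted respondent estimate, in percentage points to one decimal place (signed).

+0.6 percentage points

Unadjusted (pooled respondent) estimate weights by respondent counts:
  (250/725)×32.9 + (250/725)×28.9 + (50/725)×53.2 + (175/725)×48.6 = 36.7103%
Post-stratifying to population shares instead:
  0.19×32.9 + 0.47×28.9 + 0.21×53.2 + 0.13×48.6 = 37.324%
Difference = 37.324 − 36.7103 = 0.6137 pp.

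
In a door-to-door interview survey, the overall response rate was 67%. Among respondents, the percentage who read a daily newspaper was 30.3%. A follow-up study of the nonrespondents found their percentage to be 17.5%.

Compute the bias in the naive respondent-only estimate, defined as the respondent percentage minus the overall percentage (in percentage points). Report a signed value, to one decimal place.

Nonresponse fraction = 1 − 0.67 = 0.33.
Bias = (nonresponse fraction) × (respondent percentage − nonrespondent percentage)
     = 0.33 × (30.3 − 17.5) = 0.33 × 12.8 = 4.224.

+4.2 percentage points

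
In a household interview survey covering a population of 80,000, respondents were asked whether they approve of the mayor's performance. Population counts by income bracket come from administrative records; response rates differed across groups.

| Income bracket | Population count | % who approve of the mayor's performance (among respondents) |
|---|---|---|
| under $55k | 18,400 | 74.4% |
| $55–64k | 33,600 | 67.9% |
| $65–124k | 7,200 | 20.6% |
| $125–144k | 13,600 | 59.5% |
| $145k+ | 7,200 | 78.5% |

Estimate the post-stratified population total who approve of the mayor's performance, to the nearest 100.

Apply each group's respondent rate to its population count:
  under $55k: 18,400 × 74.4% = 13689.6
  $55–64k: 33,600 × 67.9% = 22814.4
  $65–124k: 7,200 × 20.6% = 1483.2
  $125–144k: 13,600 × 59.5% = 8092
  $145k+: 7,200 × 78.5% = 5652
Estimated total = 51731.2 → 51,700.

51,700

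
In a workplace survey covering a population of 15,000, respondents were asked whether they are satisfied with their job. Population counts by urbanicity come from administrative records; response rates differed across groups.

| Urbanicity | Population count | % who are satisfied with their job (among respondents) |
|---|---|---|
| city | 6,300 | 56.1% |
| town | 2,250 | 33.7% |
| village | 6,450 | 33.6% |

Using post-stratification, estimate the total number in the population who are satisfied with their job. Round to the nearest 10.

Estimated count per cell = population count × respondent percentage:
  city: 6,300 × 56.1% = 3534.3
  town: 2,250 × 33.7% = 758.25
  village: 6,450 × 33.6% = 2167.2
Estimated total = 6459.75 → 6,460.

6,460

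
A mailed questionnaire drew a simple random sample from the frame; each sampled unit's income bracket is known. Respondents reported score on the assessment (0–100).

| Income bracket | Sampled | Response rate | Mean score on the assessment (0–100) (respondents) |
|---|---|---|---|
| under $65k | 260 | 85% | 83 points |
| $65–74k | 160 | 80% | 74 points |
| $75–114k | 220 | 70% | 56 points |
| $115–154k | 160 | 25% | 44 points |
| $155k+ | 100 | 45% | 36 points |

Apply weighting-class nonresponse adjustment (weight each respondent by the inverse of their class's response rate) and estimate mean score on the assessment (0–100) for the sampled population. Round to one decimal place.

Inverse-response-rate weighting restores each class to its sampled count, so class totals weight by n_sampled:
  under $65k: 260 × 83 = 21,580
  $65–74k: 160 × 74 = 11,840
  $75–114k: 220 × 56 = 12,320
  $115–154k: 160 × 44 = 7040
  $155k+: 100 × 36 = 3600
Adjusted estimate = 56,380 / 900 = 62.6444 → 62.6.

62.6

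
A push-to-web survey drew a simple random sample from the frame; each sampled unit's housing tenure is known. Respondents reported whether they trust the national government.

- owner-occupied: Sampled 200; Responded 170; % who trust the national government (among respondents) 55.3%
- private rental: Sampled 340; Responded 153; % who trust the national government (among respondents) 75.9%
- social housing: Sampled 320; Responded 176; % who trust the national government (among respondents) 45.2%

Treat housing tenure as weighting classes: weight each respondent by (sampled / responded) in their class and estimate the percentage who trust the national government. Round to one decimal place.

Class response rates: owner-occupied 170/200 = 85%, private rental 153/340 = 45%, social housing 176/320 = 55%.
Inverse-response-rate weighting restores each class to its sampled count, so class totals weight by n_sampled:
  owner-occupied: 200 × 55.3 = 11,060
  private rental: 340 × 75.9 = 25806
  social housing: 320 × 45.2 = 14,464
Adjusted estimate = 51,330 / 860 = 59.686 → 59.7%.

59.7%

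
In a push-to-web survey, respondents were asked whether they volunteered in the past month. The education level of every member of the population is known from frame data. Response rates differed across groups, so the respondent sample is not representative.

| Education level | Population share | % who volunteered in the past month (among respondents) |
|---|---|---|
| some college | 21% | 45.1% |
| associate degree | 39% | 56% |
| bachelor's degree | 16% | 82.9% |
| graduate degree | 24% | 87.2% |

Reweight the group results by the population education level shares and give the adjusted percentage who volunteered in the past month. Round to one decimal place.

65.5%

Reweight to the known education level distribution:
  some college: 0.21 × 45.1 = 9.471
  associate degree: 0.39 × 56 = 21.84
  bachelor's degree: 0.16 × 82.9 = 13.264
  graduate degree: 0.24 × 87.2 = 20.928
Post-stratified estimate = 65.503 → 65.5%.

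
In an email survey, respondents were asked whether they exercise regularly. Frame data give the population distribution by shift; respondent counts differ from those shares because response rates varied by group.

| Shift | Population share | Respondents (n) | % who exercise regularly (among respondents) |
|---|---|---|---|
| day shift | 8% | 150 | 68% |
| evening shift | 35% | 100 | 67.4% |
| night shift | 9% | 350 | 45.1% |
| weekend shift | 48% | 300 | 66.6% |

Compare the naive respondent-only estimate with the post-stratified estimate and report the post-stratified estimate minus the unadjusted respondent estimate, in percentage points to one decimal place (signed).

Unadjusted (pooled respondent) estimate weights by respondent counts:
  (150/900)×68 + (100/900)×67.4 + (350/900)×45.1 + (300/900)×66.6 = 58.5611%
Post-stratified estimate weights by population shares:
  0.08×68 + 0.35×67.4 + 0.09×45.1 + 0.48×66.6 = 65.057%
Difference = 65.057 − 58.5611 = 6.4959 pp.

+6.5 percentage points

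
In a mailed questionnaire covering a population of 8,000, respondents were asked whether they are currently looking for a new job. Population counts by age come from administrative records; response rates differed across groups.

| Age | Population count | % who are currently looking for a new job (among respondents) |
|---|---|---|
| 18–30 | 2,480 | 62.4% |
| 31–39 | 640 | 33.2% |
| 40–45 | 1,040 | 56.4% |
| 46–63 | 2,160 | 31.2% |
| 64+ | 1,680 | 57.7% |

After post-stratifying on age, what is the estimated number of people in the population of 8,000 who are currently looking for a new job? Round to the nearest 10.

Estimated count per cell = population count × respondent percentage:
  18–30: 2,480 × 62.4% = 1547.52
  31–39: 640 × 33.2% = 212.48
  40–45: 1,040 × 56.4% = 586.56
  46–63: 2,160 × 31.2% = 673.92
  64+: 1,680 × 57.7% = 969.36
Estimated total = 3989.84 → 3,990.

3,990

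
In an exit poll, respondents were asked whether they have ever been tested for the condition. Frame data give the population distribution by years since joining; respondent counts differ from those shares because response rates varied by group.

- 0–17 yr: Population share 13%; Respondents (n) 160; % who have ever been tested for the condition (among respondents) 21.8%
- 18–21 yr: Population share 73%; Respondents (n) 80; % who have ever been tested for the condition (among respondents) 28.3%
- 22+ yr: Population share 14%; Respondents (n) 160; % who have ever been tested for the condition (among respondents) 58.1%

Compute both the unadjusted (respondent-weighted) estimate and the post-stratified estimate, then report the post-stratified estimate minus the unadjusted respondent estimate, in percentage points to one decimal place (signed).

-6.0 percentage points

Without adjustment, the pooled respondent share is:
  (160/400)×21.8 + (80/400)×28.3 + (160/400)×58.1 = 37.62%
Post-stratifying to population shares instead:
  0.13×21.8 + 0.73×28.3 + 0.14×58.1 = 31.627%
Difference = 31.627 − 37.62 = -5.993 pp.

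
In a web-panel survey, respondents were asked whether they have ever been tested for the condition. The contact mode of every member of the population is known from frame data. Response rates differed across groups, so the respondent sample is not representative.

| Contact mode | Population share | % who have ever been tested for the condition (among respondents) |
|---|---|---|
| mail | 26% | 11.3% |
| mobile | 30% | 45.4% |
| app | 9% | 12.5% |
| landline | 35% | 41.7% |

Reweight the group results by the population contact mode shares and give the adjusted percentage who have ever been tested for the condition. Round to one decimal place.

32.3%

Post-stratification weights by population share, not respondent share:
  mail: 0.26 × 11.3 = 2.938
  mobile: 0.3 × 45.4 = 13.62
  app: 0.09 × 12.5 = 1.125
  landline: 0.35 × 41.7 = 14.595
Post-stratified estimate = 32.278 → 32.3%.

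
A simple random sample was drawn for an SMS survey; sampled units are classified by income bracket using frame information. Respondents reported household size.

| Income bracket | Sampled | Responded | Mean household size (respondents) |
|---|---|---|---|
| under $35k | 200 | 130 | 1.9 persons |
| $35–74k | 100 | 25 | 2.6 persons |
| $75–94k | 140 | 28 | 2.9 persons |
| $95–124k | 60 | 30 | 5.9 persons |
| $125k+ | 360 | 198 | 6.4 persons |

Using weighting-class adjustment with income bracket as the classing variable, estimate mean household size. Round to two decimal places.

Response rates by class: under $35k 130/200 = 65%, $35–74k 25/100 = 25%, $75–94k 28/140 = 20%, $95–124k 30/60 = 50%, $125k+ 198/360 = 55%.
Weighting each respondent by the inverse class response rate inflates each class back to its sampled size, so the class weight is n_sampled:
  under $35k: 200 × 1.9 = 380
  $35–74k: 100 × 2.6 = 260
  $75–94k: 140 × 2.9 = 406
  $95–124k: 60 × 5.9 = 354
  $125k+: 360 × 6.4 = 2304
Adjusted estimate = 3704 / 860 = 4.30698 → 4.31.

4.31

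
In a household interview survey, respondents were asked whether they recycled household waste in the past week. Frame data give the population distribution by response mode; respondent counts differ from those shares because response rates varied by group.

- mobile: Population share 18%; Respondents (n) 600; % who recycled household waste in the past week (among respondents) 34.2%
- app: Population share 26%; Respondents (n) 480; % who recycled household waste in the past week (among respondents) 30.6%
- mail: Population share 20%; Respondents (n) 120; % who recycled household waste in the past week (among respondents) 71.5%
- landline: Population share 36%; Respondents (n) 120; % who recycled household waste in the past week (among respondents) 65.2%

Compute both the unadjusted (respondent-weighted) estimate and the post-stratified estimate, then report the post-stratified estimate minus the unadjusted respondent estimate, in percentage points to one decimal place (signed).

+12.8 percentage points

Naive respondent-only estimate (weights = respondent counts):
  (600/1320)×34.2 + (480/1320)×30.6 + (120/1320)×71.5 + (120/1320)×65.2 = 39.1%
Post-stratifying to population shares instead:
  0.18×34.2 + 0.26×30.6 + 0.2×71.5 + 0.36×65.2 = 51.884%
Difference = 51.884 − 39.1 = 12.784 pp.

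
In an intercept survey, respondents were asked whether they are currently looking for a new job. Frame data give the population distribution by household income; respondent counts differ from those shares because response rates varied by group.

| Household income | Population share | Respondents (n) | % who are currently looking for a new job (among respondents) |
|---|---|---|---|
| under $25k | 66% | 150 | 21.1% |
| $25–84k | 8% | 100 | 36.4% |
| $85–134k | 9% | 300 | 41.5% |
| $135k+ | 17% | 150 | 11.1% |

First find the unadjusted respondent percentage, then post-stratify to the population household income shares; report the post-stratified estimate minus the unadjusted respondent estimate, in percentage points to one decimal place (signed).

-7.4 percentage points

Naive respondent-only estimate (weights = respondent counts):
  (150/700)×21.1 + (100/700)×36.4 + (300/700)×41.5 + (150/700)×11.1 = 29.8857%
Reweighting by population household income shares:
  0.66×21.1 + 0.08×36.4 + 0.09×41.5 + 0.17×11.1 = 22.46%
Difference = 22.46 − 29.8857 = -7.4257 pp.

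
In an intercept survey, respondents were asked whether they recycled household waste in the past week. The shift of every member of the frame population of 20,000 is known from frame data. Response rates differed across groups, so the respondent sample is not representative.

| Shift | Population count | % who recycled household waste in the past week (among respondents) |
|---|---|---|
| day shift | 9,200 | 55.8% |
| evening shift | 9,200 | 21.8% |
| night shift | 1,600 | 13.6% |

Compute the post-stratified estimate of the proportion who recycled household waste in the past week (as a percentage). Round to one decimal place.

Post-stratification weights by population share, not respondent share:
  day shift: (9,200/20,000) × 55.8 = 25.668
  evening shift: (9,200/20,000) × 21.8 = 10.028
  night shift: (1,600/20,000) × 13.6 = 1.088
Post-stratified estimate = 36.784 → 36.8%.

36.8%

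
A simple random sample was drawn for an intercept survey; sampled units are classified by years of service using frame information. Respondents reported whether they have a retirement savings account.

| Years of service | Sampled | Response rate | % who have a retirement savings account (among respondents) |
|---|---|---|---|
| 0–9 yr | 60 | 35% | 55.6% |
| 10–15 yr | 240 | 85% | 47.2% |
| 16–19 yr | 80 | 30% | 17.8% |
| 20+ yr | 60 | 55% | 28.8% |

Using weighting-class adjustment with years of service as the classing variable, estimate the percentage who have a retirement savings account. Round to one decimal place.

With weight = n_sampled/n_responded per class, the weighted class total is n_sampled:
  0–9 yr: 60 × 55.6 = 3336
  10–15 yr: 240 × 47.2 = 11,328
  16–19 yr: 80 × 17.8 = 1424
  20+ yr: 60 × 28.8 = 1728
Adjusted estimate = 17,816 / 440 = 40.4909 → 40.5%.

40.5%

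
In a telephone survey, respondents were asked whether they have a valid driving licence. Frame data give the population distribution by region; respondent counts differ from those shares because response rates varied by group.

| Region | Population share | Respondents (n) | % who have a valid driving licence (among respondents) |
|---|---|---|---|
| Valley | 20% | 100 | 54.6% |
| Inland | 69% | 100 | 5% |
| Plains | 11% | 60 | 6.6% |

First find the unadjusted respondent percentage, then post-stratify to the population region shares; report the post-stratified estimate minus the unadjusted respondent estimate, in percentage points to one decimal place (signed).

-9.4 percentage points

Without adjustment, the pooled respondent share is:
  (100/260)×54.6 + (100/260)×5 + (60/260)×6.6 = 24.4462%
Post-stratified estimate weights by population shares:
  0.2×54.6 + 0.69×5 + 0.11×6.6 = 15.096%
Difference = 15.096 − 24.4462 = -9.3502 pp.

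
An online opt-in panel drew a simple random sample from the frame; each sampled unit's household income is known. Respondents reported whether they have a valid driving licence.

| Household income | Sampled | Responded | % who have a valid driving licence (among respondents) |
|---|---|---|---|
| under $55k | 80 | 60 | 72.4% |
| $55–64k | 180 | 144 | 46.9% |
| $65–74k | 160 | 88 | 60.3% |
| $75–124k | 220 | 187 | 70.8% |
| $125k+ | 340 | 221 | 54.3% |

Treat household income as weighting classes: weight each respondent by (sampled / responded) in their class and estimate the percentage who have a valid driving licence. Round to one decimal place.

Response rates by class: under $55k 60/80 = 75%, $55–64k 144/180 = 80%, $65–74k 88/160 = 55%, $75–124k 187/220 = 85%, $125k+ 221/340 = 65%.
Weighting each respondent by the inverse class response rate inflates each class back to its sampled size, so the class weight is n_sampled:
  under $55k: 80 × 72.4 = 5792
  $55–64k: 180 × 46.9 = 8442
  $65–74k: 160 × 60.3 = 9648
  $75–124k: 220 × 70.8 = 15,576
  $125k+: 340 × 54.3 = 18,462
Adjusted estimate = 57,920 / 980 = 59.102 → 59.1%.

59.1%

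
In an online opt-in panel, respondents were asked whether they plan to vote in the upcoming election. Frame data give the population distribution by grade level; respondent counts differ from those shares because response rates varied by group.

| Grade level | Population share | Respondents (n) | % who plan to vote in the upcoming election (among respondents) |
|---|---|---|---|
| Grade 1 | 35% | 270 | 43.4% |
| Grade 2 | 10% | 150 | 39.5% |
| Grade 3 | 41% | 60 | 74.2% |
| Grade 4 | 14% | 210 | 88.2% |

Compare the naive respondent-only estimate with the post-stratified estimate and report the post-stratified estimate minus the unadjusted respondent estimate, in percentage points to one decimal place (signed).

+3.0 percentage points

Without adjustment, the pooled respondent share is:
  (270/690)×43.4 + (150/690)×39.5 + (60/690)×74.2 + (210/690)×88.2 = 58.8652%
Reweighting by population grade level shares:
  0.35×43.4 + 0.1×39.5 + 0.41×74.2 + 0.14×88.2 = 61.91%
Difference = 61.91 − 58.8652 = 3.0448 pp.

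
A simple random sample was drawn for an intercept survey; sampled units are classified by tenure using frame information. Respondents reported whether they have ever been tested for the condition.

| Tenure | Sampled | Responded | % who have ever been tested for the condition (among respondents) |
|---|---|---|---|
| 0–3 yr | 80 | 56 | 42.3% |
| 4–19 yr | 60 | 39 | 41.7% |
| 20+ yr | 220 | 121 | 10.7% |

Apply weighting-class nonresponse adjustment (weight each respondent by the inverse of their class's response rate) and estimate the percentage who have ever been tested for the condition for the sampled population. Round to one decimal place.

22.9%

Class response rates: 0–3 yr 56/80 = 70%, 4–19 yr 39/60 = 65%, 20+ yr 121/220 = 55%.
With weight = n_sampled/n_responded per class, the weighted class total is n_sampled:
  0–3 yr: 80 × 42.3 = 3384
  4–19 yr: 60 × 41.7 = 2502
  20+ yr: 220 × 10.7 = 2354
Adjusted estimate = 8240 / 360 = 22.8889 → 22.9%.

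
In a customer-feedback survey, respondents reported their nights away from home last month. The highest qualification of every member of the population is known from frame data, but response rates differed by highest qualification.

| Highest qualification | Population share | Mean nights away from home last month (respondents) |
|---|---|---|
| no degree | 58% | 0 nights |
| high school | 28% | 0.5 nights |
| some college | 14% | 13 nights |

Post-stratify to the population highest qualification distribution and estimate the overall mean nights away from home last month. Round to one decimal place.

2.0

Each cell contributes population-share × respondent value:
  no degree: 0.58 × 0 = 0
  high school: 0.28 × 0.5 = 0.14
  some college: 0.14 × 13 = 1.82
Post-stratified estimate = 1.96 → 2.0.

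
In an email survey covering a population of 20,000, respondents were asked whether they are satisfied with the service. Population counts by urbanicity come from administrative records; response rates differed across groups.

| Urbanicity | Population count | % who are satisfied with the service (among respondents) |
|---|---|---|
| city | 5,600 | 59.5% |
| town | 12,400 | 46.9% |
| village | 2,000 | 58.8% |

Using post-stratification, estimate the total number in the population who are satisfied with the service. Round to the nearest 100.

Apply each group's respondent rate to its population count:
  city: 5,600 × 59.5% = 3332
  town: 12,400 × 46.9% = 5815.6
  village: 2,000 × 58.8% = 1176
Estimated total = 10323.6 → 10,300.

10,300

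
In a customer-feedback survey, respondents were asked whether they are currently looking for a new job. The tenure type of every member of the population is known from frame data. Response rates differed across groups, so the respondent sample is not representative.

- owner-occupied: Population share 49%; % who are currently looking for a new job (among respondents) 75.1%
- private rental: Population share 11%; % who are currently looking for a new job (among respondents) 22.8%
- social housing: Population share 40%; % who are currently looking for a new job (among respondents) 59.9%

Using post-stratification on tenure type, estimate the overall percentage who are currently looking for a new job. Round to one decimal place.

Post-stratification weights by population share, not respondent share:
  owner-occupied: 0.49 × 75.1 = 36.799
  private rental: 0.11 × 22.8 = 2.508
  social housing: 0.4 × 59.9 = 23.96
Post-stratified estimate = 63.267 → 63.3%.

63.3%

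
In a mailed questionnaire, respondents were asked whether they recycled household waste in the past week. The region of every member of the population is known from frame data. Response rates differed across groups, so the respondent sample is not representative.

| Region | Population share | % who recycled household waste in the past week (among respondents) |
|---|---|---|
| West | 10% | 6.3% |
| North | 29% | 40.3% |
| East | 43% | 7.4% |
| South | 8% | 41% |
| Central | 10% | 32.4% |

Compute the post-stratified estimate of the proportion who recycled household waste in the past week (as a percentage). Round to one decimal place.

Each cell contributes population-share × respondent value:
  West: 0.1 × 6.3 = 0.63
  North: 0.29 × 40.3 = 11.687
  East: 0.43 × 7.4 = 3.182
  South: 0.08 × 41 = 3.28
  Central: 0.1 × 32.4 = 3.24
Post-stratified estimate = 22.019 → 22.0%.

22.0%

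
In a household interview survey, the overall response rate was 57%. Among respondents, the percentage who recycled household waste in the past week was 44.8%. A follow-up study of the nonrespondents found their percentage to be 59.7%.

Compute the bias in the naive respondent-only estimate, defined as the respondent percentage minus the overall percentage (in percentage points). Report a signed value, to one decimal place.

-6.4 percentage points

Nonresponse fraction = 1 − 0.57 = 0.43.
Bias = (nonresponse fraction) × (respondent percentage − nonrespondent percentage)
     = 0.43 × (44.8 − 59.7) = 0.43 × -14.9 = -6.407.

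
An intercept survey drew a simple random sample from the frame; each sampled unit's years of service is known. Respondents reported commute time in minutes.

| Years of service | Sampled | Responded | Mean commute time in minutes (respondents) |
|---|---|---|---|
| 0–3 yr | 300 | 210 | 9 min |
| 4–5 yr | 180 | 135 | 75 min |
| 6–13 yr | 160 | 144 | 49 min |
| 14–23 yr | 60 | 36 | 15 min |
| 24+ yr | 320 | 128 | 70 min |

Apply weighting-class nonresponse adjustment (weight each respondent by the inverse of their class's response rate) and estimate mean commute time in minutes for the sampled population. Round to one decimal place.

46.4

Response rates by class: 0–3 yr 210/300 = 70%, 4–5 yr 135/180 = 75%, 6–13 yr 144/160 = 90%, 14–23 yr 36/60 = 60%, 24+ yr 128/320 = 40%.
Each respondent's weight = sampled/responded in their class; summing within a class gives n_sampled, so:
  0–3 yr: 300 × 9 = 2700
  4–5 yr: 180 × 75 = 13,500
  6–13 yr: 160 × 49 = 7840
  14–23 yr: 60 × 15 = 900
  24+ yr: 320 × 70 = 22,400
Adjusted estimate = 47,340 / 1,020 = 46.4118 → 46.4.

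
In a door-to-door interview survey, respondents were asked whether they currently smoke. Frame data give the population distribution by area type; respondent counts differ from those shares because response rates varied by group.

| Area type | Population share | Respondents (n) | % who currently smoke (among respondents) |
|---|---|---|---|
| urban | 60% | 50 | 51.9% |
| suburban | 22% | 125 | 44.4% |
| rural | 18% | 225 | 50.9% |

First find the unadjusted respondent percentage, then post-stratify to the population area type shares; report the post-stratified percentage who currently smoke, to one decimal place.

50.1%

Naive respondent-only estimate (weights = respondent counts):
  (50/400)×51.9 + (125/400)×44.4 + (225/400)×50.9 = 48.9937%
Post-stratifying to population shares instead:
  0.6×51.9 + 0.22×44.4 + 0.18×50.9 = 50.07%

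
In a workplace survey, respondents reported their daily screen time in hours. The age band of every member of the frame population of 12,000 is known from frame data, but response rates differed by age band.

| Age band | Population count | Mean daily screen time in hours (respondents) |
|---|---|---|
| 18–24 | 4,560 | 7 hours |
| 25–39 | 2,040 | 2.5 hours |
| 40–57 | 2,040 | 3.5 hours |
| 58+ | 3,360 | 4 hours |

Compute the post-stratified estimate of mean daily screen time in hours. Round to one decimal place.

Reweight to the known age band distribution:
  18–24: (4,560/12,000) × 7 = 2.66
  25–39: (2,040/12,000) × 2.5 = 0.425
  40–57: (2,040/12,000) × 3.5 = 0.595
  58+: (3,360/12,000) × 4 = 1.12
Post-stratified estimate = 4.8 → 4.8.

4.8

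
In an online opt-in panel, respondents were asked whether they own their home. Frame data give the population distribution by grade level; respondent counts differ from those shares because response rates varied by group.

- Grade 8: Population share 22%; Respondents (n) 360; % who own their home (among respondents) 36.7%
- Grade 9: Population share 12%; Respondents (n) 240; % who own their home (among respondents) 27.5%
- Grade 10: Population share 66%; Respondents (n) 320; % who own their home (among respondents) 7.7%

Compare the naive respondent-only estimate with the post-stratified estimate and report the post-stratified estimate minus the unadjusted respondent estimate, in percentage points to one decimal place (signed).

-7.8 percentage points

Without adjustment, the pooled respondent share is:
  (360/920)×36.7 + (240/920)×27.5 + (320/920)×7.7 = 24.213%
Reweighting by population grade level shares:
  0.22×36.7 + 0.12×27.5 + 0.66×7.7 = 16.456%
Difference = 16.456 − 24.213 = -7.757 pp.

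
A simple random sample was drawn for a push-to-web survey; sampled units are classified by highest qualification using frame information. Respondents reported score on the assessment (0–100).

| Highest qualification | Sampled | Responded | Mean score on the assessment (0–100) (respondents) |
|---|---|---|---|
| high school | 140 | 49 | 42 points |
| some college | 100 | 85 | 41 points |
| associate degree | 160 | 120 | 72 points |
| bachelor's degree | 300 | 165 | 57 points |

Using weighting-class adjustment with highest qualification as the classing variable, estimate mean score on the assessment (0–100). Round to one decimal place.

55.1

Class response rates: high school 49/140 = 35%, some college 85/100 = 85%, associate degree 120/160 = 75%, bachelor's degree 165/300 = 55%.
With weight = n_sampled/n_responded per class, the weighted class total is n_sampled:
  high school: 140 × 42 = 5880
  some college: 100 × 41 = 4100
  associate degree: 160 × 72 = 11,520
  bachelor's degree: 300 × 57 = 17,100
Adjusted estimate = 38,600 / 700 = 55.1429 → 55.1.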